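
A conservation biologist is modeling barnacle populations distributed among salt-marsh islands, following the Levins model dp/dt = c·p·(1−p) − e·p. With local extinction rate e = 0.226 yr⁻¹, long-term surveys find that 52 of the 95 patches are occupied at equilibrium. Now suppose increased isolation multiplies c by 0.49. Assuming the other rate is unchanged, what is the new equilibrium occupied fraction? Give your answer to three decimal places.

0.076

Observed p* = 52/95 = 0.54737.
Balance c(1−p*) = e gives c = e/(1 − 0.54737) = 0.226/0.45263 = 0.49930.
New p* = 1 − e/c = 1 − 0.22600/0.24466 = 0.07627.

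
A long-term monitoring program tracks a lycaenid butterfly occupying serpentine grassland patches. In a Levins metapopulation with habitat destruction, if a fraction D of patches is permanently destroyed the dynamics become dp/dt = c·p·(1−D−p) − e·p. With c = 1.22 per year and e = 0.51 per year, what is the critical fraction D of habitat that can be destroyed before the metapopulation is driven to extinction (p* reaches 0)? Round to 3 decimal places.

The nontrivial equilibrium is p* = (1−D) − e/c; extinction occurs when this hits zero.
So D_crit = 1 − e/c = 1 − 0.51/1.22 = 1 − 0.4180 = 0.5820.
This equals the undisturbed p*, a classic result of Lande's extension.

0.582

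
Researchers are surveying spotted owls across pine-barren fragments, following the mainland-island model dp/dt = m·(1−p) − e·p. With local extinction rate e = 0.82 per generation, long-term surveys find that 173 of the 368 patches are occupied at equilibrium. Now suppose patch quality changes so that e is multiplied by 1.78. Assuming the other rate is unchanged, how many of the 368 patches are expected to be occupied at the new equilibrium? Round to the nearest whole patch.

Observed p* = 173/368 = 0.47011.
Balance m(1−p*) = e·p* gives m = e·p*/(1−p*) = 0.82×0.47011/0.52989 = 0.72749.
New p* = m/(m+e) = 0.72749/(0.72749+1.45960) = 0.33263.
Expected occupied = 368 × 0.33263 = 122.41 ≈ 122.

122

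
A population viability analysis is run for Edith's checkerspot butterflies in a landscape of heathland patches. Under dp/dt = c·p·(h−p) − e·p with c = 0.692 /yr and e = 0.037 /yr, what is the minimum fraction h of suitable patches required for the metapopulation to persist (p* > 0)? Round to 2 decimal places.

p* = h − e/c is positive only when h > e/c.
h_min = e/c = 0.037/0.692 = 0.0535.

0.05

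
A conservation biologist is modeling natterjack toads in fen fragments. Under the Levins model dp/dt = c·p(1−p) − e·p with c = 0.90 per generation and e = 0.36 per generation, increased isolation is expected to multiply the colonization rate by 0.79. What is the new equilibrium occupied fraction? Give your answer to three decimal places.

0.494

Before: p* = 1 − 0.36/0.90 = 0.6000.
After the change, c = 0.711, e = 0.36, so p* = 1 − 0.36/0.711 = 0.4937.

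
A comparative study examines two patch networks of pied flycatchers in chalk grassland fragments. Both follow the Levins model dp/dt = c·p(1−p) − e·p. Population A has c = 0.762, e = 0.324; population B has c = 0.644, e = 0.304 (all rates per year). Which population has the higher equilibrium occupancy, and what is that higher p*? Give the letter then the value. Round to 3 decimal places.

A: p*_A = 1 − 0.324/0.762 = 0.5748.
B: p*_B = 1 − 0.304/0.644 = 0.5280.
A is higher at 0.5748.

A, 0.575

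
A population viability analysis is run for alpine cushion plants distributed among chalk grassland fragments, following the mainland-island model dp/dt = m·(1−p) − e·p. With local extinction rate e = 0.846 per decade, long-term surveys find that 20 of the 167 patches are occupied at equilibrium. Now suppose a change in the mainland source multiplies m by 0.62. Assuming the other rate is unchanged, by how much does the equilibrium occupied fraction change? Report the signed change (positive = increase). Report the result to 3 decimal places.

-0.042

Observed p* = 20/167 = 0.11976.
Balance m(1−p*) = e·p* gives m = e·p*/(1−p*) = 0.846×0.11976/0.88024 = 0.11510.
New p* = m/(m+e) = 0.07136/(0.07136+0.84600) = 0.07779.
Δp* = 0.07779 − 0.11976 = -0.04197.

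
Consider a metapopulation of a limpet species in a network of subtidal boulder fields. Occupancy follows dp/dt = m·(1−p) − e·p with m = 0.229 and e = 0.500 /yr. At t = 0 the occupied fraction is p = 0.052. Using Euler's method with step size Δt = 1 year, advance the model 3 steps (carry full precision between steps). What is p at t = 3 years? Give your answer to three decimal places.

Update rule: p ← p + [m·(1−p) − e·p]·Δt with Δt = 1.
step 1: Δp = +0.19109, p = 0.24309
step 2: Δp = +0.05179, p = 0.29488
step 3: Δp = +0.01403, p = 0.30891

0.309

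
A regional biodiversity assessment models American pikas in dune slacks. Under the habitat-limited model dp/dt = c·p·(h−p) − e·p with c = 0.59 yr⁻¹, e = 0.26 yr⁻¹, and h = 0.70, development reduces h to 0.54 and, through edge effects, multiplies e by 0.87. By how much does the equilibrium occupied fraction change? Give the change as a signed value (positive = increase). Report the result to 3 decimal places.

-0.103

Before: p* = h − e/c = 0.70 − 0.26/0.59 = 0.70 − 0.4407 = 0.2593.
After: c = 0.59, e = 0.2262, h = 0.54; p* = 0.54 − 0.2262/0.59 = 0.1566.
Δp* = 0.1566 − 0.2593 = -0.1027.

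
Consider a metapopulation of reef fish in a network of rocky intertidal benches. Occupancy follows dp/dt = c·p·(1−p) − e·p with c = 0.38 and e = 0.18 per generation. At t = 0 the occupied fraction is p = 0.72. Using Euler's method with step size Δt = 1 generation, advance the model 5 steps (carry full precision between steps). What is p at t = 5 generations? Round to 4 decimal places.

0.5740

Update rule: p ← p + [c·p·(1−p) − e·p]·Δt with Δt = 1.
step 1: Δp = -0.05299, p = 0.66701
step 2: Δp = -0.03566, p = 0.63135
step 3: Δp = -0.02520, p = 0.60615
step 4: Δp = -0.01839, p = 0.58776
step 5: Δp = -0.01372, p = 0.57404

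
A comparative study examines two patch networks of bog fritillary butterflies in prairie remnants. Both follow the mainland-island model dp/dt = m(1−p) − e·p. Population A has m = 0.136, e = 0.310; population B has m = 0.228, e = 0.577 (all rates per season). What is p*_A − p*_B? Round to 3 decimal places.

0.022

A: p*_A = m/(m+e) = 0.136/0.4460 = 0.3049.
B: p*_B = 0.228/0.8050 = 0.2832.
p*_A − p*_B = 0.3049 − 0.2832 = 0.0217.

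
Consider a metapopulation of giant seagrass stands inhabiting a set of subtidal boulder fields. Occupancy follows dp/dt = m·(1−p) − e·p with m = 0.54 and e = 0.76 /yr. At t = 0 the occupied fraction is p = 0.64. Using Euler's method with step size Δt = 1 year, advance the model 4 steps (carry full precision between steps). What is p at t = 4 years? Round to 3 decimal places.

0.417

Update rule: p ← p + [m·(1−p) − e·p]·Δt with Δt = 1.
t = 1: p = 0.64000 + (-0.29200) = 0.34800
t = 2: p = 0.34800 + (+0.08760) = 0.43560
t = 3: p = 0.43560 + (-0.02628) = 0.40932
t = 4: p = 0.40932 + (+0.00788) = 0.41720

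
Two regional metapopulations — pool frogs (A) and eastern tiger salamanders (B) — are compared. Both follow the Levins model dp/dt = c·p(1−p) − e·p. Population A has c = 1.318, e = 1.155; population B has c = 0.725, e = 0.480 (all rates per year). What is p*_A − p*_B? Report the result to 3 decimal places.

A: p*_A = 1 − 1.155/1.318 = 0.1237.
B: p*_B = 1 − 0.480/0.725 = 0.3379.
p*_A − p*_B = 0.1237 − 0.3379 = -0.2143.

-0.214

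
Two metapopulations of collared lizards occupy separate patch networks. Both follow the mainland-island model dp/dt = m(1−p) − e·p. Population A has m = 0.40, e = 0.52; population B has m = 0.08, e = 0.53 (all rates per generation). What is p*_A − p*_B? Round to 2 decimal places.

A: p*_A = m/(m+e) = 0.40/0.9200 = 0.4348.
B: p*_B = 0.08/0.6100 = 0.1311.
p*_A − p*_B = 0.4348 − 0.1311 = 0.3036.

0.30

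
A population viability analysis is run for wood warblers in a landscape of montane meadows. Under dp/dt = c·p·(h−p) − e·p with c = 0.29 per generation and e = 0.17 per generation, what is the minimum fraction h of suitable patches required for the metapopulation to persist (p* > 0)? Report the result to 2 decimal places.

p* = h − e/c is positive only when h > e/c.
h_min = e/c = 0.17/0.29 = 0.5862.

0.59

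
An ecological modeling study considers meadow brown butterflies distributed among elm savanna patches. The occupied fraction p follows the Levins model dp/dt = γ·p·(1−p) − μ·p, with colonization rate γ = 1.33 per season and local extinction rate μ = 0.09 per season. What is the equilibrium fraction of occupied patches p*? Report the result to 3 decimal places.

0.932

Setting dp/dt = 0 and dividing through by p* gives γ·(1−p*) = μ.
So p* = 1 − μ/γ = 1 − 0.09/1.33 = 1 − 0.0677 = 0.9323.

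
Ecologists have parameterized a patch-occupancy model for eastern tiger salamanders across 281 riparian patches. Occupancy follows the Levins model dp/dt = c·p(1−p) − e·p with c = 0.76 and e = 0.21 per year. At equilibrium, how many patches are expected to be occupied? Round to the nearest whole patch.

203

p* = 1 − e/c = 1 − 0.21/0.76 = 0.7237.
Expected occupied patches = N × p* = 281 × 0.7237 = 203.36 ≈ 203.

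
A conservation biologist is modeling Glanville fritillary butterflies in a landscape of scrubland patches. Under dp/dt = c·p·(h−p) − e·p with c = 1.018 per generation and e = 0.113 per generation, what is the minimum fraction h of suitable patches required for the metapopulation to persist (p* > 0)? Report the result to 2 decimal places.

p* = h − e/c is positive only when h > e/c.
h_min = e/c = 0.113/1.018 = 0.1110.

0.11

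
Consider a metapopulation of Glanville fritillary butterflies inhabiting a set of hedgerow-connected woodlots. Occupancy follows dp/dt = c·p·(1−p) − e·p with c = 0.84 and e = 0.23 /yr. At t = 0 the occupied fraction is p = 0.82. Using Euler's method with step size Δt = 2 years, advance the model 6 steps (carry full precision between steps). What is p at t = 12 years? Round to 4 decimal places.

0.7262

Update rule: p ← p + [c·p·(1−p) − e·p]·Δt with Δt = 2.
  1  |  dp/dt·Δt = -0.129232  |  p_1 = 0.690768
  2  |  dp/dt·Δt = +0.041107  |  p_2 = 0.731875
  3  |  dp/dt·Δt = -0.006990  |  p_3 = 0.724885
  4  |  dp/dt·Δt = +0.001589  |  p_4 = 0.726475
  5  |  dp/dt·Δt = -0.000347  |  p_5 = 0.726128
  6  |  dp/dt·Δt = +0.000076  |  p_6 = 0.726204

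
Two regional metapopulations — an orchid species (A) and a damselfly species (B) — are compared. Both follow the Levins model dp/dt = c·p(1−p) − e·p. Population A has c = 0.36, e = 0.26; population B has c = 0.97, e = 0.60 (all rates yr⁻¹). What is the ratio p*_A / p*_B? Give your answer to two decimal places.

0.73

A: p*_A = 1 − 0.26/0.36 = 0.2778.
B: p*_B = 1 − 0.60/0.97 = 0.3814.
p*_A / p*_B = 0.2778/0.3814 = 0.7282.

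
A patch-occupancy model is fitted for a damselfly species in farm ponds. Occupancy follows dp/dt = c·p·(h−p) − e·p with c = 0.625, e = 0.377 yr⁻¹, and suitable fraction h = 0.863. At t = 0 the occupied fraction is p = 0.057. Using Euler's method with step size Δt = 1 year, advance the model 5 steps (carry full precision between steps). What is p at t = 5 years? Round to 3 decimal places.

0.099

Update rule: p ← p + [c·p·(h−p) − e·p]·Δt with Δt = 1.
t = 1: p = 0.05700 + (+0.00722) = 0.06422
t = 2: p = 0.06422 + (+0.00785) = 0.07208
t = 3: p = 0.07208 + (+0.00846) = 0.08053
t = 4: p = 0.08053 + (+0.00902) = 0.08955
t = 5: p = 0.08955 + (+0.00953) = 0.09908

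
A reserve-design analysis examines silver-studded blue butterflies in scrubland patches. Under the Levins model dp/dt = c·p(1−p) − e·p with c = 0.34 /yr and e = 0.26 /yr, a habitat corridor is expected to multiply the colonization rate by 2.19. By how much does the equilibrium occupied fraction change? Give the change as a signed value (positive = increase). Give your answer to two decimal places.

Before: p* = 1 − 0.26/0.34 = 0.2353.
After the change, c = 0.7446, e = 0.26, so p* = 1 − 0.26/0.7446 = 0.6508.
Δp* = 0.6508 − 0.2353 = +0.4155.

0.42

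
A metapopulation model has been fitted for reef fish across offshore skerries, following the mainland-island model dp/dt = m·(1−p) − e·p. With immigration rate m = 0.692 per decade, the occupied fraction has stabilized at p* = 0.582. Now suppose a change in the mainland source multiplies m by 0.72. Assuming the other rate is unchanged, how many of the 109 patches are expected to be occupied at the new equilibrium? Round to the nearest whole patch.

55

Balance m(1−p*) = e·p* gives e = m(1−p*)/p* = 0.692×0.41800/0.58200 = 0.49700.
New p* = m/(m+e) = 0.49824/(0.49824+0.49700) = 0.50062.
Expected occupied = 109 × 0.50062 = 54.57 ≈ 55.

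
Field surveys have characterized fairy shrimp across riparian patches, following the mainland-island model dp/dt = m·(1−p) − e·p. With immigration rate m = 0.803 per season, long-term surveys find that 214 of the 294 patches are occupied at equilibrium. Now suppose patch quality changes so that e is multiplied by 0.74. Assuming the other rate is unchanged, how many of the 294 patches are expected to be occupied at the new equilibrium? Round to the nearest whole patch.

230

Observed p* = 214/294 = 0.72789.
Balance m(1−p*) = e·p* gives e = m(1−p*)/p* = 0.803×0.27211/0.72789 = 0.30019.
New p* = m/(m+e) = 0.80300/(0.80300+0.22214) = 0.78331.
Expected occupied = 294 × 0.78331 = 230.29 ≈ 230.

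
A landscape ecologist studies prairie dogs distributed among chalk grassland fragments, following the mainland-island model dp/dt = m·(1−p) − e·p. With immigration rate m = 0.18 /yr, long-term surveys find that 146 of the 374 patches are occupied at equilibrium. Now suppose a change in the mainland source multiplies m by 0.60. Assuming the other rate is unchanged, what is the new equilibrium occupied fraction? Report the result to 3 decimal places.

Observed p* = 146/374 = 0.39037.
Balance m(1−p*) = e·p* gives e = m(1−p*)/p* = 0.18×0.60963/0.39037 = 0.28110.
New p* = m/(m+e) = 0.10800/(0.10800+0.28110) = 0.27756.

0.278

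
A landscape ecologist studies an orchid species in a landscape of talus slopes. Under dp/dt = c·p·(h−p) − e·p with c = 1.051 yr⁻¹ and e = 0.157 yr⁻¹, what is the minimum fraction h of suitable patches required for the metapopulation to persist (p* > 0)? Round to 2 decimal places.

0.15

p* = h − e/c is positive only when h > e/c.
h_min = e/c = 0.157/1.051 = 0.1494.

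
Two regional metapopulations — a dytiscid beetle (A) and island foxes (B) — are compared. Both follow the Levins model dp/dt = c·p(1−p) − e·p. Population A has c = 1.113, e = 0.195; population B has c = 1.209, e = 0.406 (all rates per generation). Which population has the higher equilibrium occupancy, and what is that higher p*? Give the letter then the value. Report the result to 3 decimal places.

A, 0.825

A: p*_A = 1 − 0.195/1.113 = 0.8248.
B: p*_B = 1 − 0.406/1.209 = 0.6642.
A is higher at 0.8248.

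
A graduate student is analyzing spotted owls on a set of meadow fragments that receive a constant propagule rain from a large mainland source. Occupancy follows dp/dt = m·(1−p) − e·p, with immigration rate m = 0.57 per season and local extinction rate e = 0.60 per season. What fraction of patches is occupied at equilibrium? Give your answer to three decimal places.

0.487

At equilibrium the propagule rain into empty patches balances local extinction: m(1−p*) = e·p*.
p* = m/(m+e) = 0.57/(0.57+0.60) = 0.57/1.1700 = 0.4872.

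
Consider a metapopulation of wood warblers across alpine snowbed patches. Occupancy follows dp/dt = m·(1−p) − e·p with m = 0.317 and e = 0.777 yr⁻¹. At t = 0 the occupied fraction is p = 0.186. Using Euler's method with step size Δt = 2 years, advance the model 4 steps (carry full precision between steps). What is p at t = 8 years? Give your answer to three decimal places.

Update rule: p ← p + [m·(1−p) − e·p]·Δt with Δt = 2.
p: 0.18600 → 0.41303  (Δp = +0.22703)
p: 0.41303 → 0.14332  (Δp = -0.26971)
p: 0.14332 → 0.46374  (Δp = +0.32042)
p: 0.46374 → 0.08308  (Δp = -0.38066)

0.083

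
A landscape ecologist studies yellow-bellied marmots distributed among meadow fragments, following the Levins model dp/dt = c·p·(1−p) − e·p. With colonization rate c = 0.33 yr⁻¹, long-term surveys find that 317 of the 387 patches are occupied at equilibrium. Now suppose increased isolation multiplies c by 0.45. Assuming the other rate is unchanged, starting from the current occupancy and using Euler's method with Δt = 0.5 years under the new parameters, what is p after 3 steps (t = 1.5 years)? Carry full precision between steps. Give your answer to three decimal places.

0.782

Observed p* = 317/387 = 0.81912.
Balance c(1−p*) = e gives e = 0.33×(1 − 0.81912) = 0.05969.
Starting from p₀ = 0.81912; update p ← p + (dp/dt)·Δt with the new parameters.
step 1: Δp = -0.01345, p = 0.80568
step 2: Δp = -0.01242, p = 0.79326
step 3: Δp = -0.01150, p = 0.78176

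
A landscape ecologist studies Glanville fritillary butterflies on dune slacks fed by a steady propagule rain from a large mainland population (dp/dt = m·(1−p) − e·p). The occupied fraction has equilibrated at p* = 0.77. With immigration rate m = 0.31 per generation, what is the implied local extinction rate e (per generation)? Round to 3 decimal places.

At equilibrium m(1−p*) = e·p*, so e = m(1−p*)/p*.
e = 0.31 × 0.2300 / 0.77 = 0.0926.

0.093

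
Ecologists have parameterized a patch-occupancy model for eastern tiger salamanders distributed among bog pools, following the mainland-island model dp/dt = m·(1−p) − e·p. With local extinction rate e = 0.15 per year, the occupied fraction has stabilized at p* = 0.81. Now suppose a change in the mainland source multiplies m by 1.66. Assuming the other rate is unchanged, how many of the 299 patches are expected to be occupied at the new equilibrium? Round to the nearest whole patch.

Balance m(1−p*) = e·p* gives m = e·p*/(1−p*) = 0.15×0.81000/0.19000 = 0.63947.
New p* = m/(m+e) = 1.06152/(1.06152+0.15000) = 0.87619.
Expected occupied = 299 × 0.87619 = 261.98 ≈ 262.

262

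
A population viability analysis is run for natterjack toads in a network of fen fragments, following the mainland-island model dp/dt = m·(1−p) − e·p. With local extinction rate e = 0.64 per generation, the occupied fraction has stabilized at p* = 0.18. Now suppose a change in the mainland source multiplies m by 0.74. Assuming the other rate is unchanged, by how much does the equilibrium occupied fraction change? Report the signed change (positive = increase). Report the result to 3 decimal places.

-0.040

Balance m(1−p*) = e·p* gives m = e·p*/(1−p*) = 0.64×0.18000/0.82000 = 0.14049.
New p* = m/(m+e) = 0.10396/(0.10396+0.64000) = 0.13974.
Δp* = 0.13974 − 0.18000 = -0.04026.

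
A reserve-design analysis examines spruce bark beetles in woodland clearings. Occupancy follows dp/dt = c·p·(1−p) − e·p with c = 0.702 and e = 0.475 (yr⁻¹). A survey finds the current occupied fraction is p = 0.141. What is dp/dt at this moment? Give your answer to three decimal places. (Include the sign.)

Colonization term: c·p·(1−p) = 0.702×0.141×0.8590 = 0.08503.
Extinction term: e·p = 0.06697.
dp/dt = 0.08503 − 0.06697 = 0.01805.

0.018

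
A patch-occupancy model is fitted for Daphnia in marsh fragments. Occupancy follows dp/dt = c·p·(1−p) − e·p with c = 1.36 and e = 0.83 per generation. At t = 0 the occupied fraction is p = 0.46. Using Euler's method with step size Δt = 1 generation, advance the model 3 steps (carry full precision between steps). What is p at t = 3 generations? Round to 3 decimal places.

0.395

Update rule: p ← p + [c·p·(1−p) − e·p]·Δt with Δt = 1.
p: 0.46000 → 0.41602  (Δp = -0.04398)
p: 0.41602 → 0.40113  (Δp = -0.01489)
p: 0.40113 → 0.39490  (Δp = -0.00623)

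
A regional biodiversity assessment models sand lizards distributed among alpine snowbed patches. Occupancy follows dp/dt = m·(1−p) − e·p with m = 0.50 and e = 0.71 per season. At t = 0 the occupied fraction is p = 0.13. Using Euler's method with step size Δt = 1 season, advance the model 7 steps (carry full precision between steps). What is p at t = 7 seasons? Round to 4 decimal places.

0.4132

Update rule: p ← p + [m·(1−p) − e·p]·Δt with Δt = 1.
  1  |  dp/dt·Δt = +0.342700  |  p_1 = 0.472700
  2  |  dp/dt·Δt = -0.071967  |  p_2 = 0.400733
  3  |  dp/dt·Δt = +0.015113  |  p_3 = 0.415846
  4  |  dp/dt·Δt = -0.003174  |  p_4 = 0.412672
  5  |  dp/dt·Δt = +0.000666  |  p_5 = 0.413339
  6  |  dp/dt·Δt = -0.000140  |  p_6 = 0.413199
  7  |  dp/dt·Δt = +0.000029  |  p_7 = 0.413228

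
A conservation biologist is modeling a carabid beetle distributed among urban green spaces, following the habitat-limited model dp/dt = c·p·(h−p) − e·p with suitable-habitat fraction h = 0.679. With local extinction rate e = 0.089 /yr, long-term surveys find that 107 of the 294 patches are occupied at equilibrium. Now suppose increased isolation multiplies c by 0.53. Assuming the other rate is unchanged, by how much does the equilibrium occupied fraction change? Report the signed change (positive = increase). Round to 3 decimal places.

-0.279

Observed p* = 107/294 = 0.36395.
Balance c(h−p*) = e gives c = e/(0.679 − 0.36395) = 0.089/0.31505 = 0.28249.
New p* = 0.679 − e/c = 0.679 − 0.08900/0.14972 = 0.08456.
Δp* = 0.08456 − 0.36395 = -0.27939.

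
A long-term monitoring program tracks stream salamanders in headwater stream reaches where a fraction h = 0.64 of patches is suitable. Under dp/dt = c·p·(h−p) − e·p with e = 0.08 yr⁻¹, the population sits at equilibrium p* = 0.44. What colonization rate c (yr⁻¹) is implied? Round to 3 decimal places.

0.400

At equilibrium c(h−p*) = e, so c = e/(h−p*).
c = 0.08/(0.64 − 0.44) = 0.08/0.2000 = 0.4000.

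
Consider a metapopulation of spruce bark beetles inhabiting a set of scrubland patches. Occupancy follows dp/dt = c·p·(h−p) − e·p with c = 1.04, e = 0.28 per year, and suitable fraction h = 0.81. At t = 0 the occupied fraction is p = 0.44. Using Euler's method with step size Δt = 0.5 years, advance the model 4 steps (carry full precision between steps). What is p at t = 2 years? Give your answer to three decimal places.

0.508

Update rule: p ← p + [c·p·(h−p) − e·p]·Δt with Δt = 0.5.
  1  |  dp/dt·Δt = +0.023056  |  p_1 = 0.463056
  2  |  dp/dt·Δt = +0.018713  |  p_2 = 0.481769
  3  |  dp/dt·Δt = +0.014781  |  p_3 = 0.496549
  4  |  dp/dt·Δt = +0.011418  |  p_4 = 0.507967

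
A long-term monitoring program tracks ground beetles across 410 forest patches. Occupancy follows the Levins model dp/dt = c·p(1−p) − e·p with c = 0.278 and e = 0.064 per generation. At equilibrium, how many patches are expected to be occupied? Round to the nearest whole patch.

316

p* = 1 − e/c = 1 − 0.064/0.278 = 0.7698.
Expected occupied patches = N × p* = 410 × 0.7698 = 315.61 ≈ 316.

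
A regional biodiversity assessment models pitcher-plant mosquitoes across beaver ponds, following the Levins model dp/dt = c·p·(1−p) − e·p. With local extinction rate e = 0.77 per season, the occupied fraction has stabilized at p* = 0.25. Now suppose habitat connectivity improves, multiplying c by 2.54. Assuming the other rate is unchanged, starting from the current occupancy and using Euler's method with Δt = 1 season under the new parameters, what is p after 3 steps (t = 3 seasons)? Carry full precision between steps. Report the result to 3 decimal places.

0.637

Balance c(1−p*) = e gives c = e/(1 − 0.25000) = 0.77/0.75000 = 1.02667.
Starting from p₀ = 0.25000; update p ← p + (dp/dt)·Δt with the new parameters.
t = 1: p = 0.25000 + (+0.29645) = 0.54645
t = 2: p = 0.54645 + (+0.22554) = 0.77199
t = 3: p = 0.77199 + (-0.13542) = 0.63657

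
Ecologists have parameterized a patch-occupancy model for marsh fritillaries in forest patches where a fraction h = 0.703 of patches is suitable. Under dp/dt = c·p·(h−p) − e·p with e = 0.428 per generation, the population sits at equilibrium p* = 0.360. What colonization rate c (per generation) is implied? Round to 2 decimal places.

At equilibrium c(h−p*) = e, so c = e/(h−p*).
c = 0.428/(0.703 − 0.360) = 0.428/0.3430 = 1.2478.

1.25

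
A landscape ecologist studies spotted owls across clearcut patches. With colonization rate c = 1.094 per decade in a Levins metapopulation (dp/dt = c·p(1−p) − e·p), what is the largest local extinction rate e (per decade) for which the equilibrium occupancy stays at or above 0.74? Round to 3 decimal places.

0.284

1 − e/c ≥ 0.74 ⇒ e ≤ c(1 − 0.74) = 1.094 × 0.2600.
e_max = 0.2844.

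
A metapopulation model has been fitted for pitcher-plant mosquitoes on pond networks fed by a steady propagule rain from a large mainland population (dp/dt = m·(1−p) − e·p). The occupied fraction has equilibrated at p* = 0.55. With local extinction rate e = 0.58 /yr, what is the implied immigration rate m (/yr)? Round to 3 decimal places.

At equilibrium m(1−p*) = e·p*, so m = e·p*/(1−p*).
m = 0.58 × 0.55 / 0.4500 = 0.3190/0.4500 = 0.7089.

0.709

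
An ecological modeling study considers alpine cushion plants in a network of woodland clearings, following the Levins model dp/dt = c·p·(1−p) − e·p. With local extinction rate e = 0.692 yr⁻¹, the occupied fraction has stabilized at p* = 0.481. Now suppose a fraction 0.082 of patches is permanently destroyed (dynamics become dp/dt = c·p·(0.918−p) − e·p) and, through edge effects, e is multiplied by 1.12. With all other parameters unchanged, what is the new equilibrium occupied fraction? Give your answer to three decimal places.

0.337

Balance c(1−p*) = e gives c = e/(1 − 0.48100) = 0.692/0.51900 = 1.33333.
New p* = 0.918 − e/c = 0.918 − 0.77504/1.33333 = 0.33672.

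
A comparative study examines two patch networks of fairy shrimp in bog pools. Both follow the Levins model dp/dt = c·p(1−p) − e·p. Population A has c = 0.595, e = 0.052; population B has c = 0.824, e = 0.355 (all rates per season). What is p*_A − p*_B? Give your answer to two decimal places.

A: p*_A = 1 − 0.052/0.595 = 0.9126.
B: p*_B = 1 − 0.355/0.824 = 0.5692.
p*_A − p*_B = 0.9126 − 0.5692 = 0.3434.

0.34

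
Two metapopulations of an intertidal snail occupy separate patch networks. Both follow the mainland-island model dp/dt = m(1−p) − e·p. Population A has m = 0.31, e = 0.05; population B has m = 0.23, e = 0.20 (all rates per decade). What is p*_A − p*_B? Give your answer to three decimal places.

0.326

A: p*_A = m/(m+e) = 0.31/0.3600 = 0.8611.
B: p*_B = 0.23/0.4300 = 0.5349.
p*_A − p*_B = 0.8611 − 0.5349 = 0.3262.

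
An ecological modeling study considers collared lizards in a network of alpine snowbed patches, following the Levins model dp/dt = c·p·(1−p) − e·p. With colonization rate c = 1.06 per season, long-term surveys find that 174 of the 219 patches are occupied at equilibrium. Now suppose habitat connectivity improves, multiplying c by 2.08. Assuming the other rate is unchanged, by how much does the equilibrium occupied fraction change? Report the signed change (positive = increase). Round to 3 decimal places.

0.107

Observed p* = 174/219 = 0.79452.
Balance c(1−p*) = e gives e = 1.06×(1 − 0.79452) = 0.21781.
New p* = 1 − e/c = 1 − 0.21781/2.20480 = 0.90121.
Δp* = 0.90121 − 0.79452 = +0.10669.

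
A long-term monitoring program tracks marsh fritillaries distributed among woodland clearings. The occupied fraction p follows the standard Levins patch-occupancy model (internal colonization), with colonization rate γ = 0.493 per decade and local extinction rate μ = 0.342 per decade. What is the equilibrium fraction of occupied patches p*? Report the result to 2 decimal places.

At equilibrium, colonization balances extinction: γ·p*·(1−p*) = μ·p*.
So p* = 1 − μ/γ = 1 − 0.342/0.493 = 1 − 0.6937 = 0.3063.

0.31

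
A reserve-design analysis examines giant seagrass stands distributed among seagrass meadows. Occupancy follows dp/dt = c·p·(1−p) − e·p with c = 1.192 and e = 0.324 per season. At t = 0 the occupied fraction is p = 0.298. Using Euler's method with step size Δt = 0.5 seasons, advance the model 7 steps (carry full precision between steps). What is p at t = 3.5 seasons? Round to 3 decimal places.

Update rule: p ← p + [c·p·(1−p) − e·p]·Δt with Δt = 0.5.
p: 0.29800 → 0.37440  (Δp = +0.07640)
p: 0.37440 → 0.45335  (Δp = +0.07895)
p: 0.45335 → 0.52761  (Δp = +0.07426)
p: 0.52761 → 0.59068  (Δp = +0.06307)
p: 0.59068 → 0.63909  (Δp = +0.04841)
p: 0.63909 → 0.67303  (Δp = +0.03394)
p: 0.67303 → 0.69515  (Δp = +0.02213)

0.695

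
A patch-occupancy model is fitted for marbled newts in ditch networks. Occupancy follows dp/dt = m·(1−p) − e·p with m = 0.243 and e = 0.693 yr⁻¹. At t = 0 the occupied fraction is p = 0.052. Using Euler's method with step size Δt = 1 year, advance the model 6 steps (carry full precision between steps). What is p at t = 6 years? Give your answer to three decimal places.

0.260

Update rule: p ← p + [m·(1−p) − e·p]·Δt with Δt = 1.
p: 0.05200 → 0.24633  (Δp = +0.19433)
p: 0.24633 → 0.25876  (Δp = +0.01244)
p: 0.25876 → 0.25956  (Δp = +0.00080)
p: 0.25956 → 0.25961  (Δp = +0.00005)
p: 0.25961 → 0.25962  (Δp = +0.00000)
p: 0.25962 → 0.25962  (Δp = +0.00000)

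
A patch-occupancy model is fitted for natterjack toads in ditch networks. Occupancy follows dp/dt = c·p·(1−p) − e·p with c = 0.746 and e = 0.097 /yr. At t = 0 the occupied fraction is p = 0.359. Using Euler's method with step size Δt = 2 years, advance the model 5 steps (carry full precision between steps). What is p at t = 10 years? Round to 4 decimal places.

Update rule: p ← p + [c·p·(1−p) − e·p]·Δt with Δt = 2.
  1  |  dp/dt·Δt = +0.273692  |  p_1 = 0.632692
  2  |  dp/dt·Δt = +0.223988  |  p_2 = 0.856680
  3  |  dp/dt·Δt = +0.016991  |  p_3 = 0.873671
  4  |  dp/dt·Δt = -0.004820  |  p_4 = 0.868851
  5  |  dp/dt·Δt = +0.001455  |  p_5 = 0.870306

0.8703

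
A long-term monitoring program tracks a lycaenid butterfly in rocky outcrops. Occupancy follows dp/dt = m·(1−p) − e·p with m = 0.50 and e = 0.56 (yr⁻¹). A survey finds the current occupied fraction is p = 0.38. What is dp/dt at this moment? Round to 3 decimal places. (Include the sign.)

Colonization term: m·(1−p) = 0.50×0.6200 = 0.31000.
Extinction term: e·p = 0.21280.
dp/dt = 0.31000 − 0.21280 = 0.09720.

0.097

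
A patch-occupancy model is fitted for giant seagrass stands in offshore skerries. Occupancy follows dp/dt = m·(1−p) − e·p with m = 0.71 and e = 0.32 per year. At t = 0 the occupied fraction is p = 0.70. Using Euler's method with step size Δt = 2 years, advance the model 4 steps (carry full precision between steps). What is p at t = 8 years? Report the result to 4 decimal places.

Update rule: p ← p + [m·(1−p) − e·p]·Δt with Δt = 2.
t = 2: p = 0.70000 + (-0.02200) = 0.67800
t = 4: p = 0.67800 + (+0.02332) = 0.70132
t = 6: p = 0.70132 + (-0.02472) = 0.67660
t = 8: p = 0.67660 + (+0.02620) = 0.70280

0.7028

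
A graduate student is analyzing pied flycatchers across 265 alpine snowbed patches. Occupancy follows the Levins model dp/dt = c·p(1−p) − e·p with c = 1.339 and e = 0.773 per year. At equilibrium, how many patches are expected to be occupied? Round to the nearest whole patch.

112

p* = 1 − e/c = 1 − 0.773/1.339 = 0.4227.
Expected occupied patches = N × p* = 265 × 0.4227 = 112.02 ≈ 112.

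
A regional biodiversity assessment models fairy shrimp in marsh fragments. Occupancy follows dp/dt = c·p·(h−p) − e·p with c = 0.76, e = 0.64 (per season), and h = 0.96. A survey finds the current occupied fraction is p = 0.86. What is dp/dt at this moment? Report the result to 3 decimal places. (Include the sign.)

Colonization term: c·p·(h−p) = 0.76×0.86×0.1000 = 0.06536.
Extinction term: e·p = 0.55040.
dp/dt = 0.06536 − 0.55040 = -0.48504.

-0.485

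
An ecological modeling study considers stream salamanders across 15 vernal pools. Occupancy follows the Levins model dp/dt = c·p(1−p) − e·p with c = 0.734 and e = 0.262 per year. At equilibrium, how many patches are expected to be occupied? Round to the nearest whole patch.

p* = 1 − e/c = 1 − 0.262/0.734 = 0.6431.
Expected occupied patches = N × p* = 15 × 0.6431 = 9.65 ≈ 10.

10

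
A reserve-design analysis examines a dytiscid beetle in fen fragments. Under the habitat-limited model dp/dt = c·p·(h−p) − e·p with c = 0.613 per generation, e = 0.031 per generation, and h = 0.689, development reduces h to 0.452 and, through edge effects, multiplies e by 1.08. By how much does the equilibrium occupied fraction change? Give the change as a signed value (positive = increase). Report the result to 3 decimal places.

Before: p* = h − e/c = 0.689 − 0.031/0.613 = 0.689 − 0.0506 = 0.6384.
After: c = 0.613, e = 0.03348, h = 0.452; p* = 0.452 − 0.03348/0.613 = 0.3974.
Δp* = 0.3974 − 0.6384 = -0.2410.

-0.241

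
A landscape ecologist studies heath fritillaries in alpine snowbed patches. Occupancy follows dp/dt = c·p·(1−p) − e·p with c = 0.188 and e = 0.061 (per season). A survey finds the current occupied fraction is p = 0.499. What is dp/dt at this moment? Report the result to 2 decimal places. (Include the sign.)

0.02

Colonization term: c·p·(1−p) = 0.188×0.499×0.5010 = 0.04700.
Extinction term: e·p = 0.03044.
dp/dt = 0.04700 − 0.03044 = 0.01656.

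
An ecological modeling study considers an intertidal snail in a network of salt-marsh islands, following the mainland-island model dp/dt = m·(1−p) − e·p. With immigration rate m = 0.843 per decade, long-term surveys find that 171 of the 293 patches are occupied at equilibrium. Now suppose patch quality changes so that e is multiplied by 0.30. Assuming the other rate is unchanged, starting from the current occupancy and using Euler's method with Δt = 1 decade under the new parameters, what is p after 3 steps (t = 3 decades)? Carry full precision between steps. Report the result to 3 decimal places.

Observed p* = 171/293 = 0.58362.
Balance m(1−p*) = e·p* gives e = m(1−p*)/p* = 0.843×0.41638/0.58362 = 0.60144.
Starting from p₀ = 0.58362; update p ← p + (dp/dt)·Δt with the new parameters.
p: 0.58362 → 0.82932  (Δp = +0.24571)
p: 0.82932 → 0.82357  (Δp = -0.00576)
p: 0.82357 → 0.82370  (Δp = +0.00013)

0.824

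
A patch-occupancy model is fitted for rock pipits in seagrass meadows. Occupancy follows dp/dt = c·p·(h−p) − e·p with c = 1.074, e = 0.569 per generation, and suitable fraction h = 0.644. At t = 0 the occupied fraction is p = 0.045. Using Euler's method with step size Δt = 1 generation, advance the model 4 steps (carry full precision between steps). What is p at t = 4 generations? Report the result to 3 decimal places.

0.059

Update rule: p ← p + [c·p·(h−p) − e·p]·Δt with Δt = 1.
p: 0.04500 → 0.04834  (Δp = +0.00334)
p: 0.04834 → 0.05176  (Δp = +0.00342)
p: 0.05176 → 0.05524  (Δp = +0.00347)
p: 0.05524 → 0.05873  (Δp = +0.00350)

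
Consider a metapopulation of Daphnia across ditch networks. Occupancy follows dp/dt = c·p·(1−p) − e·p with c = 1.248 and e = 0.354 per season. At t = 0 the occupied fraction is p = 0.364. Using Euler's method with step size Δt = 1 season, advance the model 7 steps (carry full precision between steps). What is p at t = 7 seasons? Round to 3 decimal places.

0.716

Update rule: p ← p + [c·p·(1−p) − e·p]·Δt with Δt = 1.
t = 1: p = 0.36400 + (+0.16006) = 0.52406
t = 2: p = 0.52406 + (+0.12576) = 0.64982
t = 3: p = 0.64982 + (+0.05395) = 0.70377
t = 4: p = 0.70377 + (+0.01104) = 0.71482
t = 5: p = 0.71482 + (+0.00137) = 0.71618
t = 6: p = 0.71618 + (+0.00015) = 0.71633
t = 7: p = 0.71633 + (+0.00002) = 0.71634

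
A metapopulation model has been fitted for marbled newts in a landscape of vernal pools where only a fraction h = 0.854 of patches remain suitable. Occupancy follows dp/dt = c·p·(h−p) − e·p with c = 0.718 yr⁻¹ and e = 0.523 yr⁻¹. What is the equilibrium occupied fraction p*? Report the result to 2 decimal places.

Setting dp/dt = 0 and dividing by p* gives c·(h−p*) = e.
So p* = h − e/c = 0.854 − 0.523/0.718 = 0.854 − 0.7284 = 0.1256.

0.13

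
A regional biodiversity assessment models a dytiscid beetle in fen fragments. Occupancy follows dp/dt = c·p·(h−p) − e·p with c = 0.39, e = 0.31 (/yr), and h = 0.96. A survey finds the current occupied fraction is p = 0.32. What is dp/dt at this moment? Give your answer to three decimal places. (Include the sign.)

Colonization term: c·p·(h−p) = 0.39×0.32×0.6400 = 0.07987.
Extinction term: e·p = 0.09920.
dp/dt = 0.07987 − 0.09920 = -0.01933.

-0.019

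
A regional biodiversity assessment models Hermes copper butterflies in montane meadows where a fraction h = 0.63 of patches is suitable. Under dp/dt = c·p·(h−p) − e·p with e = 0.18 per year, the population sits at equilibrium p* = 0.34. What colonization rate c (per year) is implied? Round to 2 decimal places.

At equilibrium c(h−p*) = e, so c = e/(h−p*).
c = 0.18/(0.63 − 0.34) = 0.18/0.2900 = 0.6207.

0.62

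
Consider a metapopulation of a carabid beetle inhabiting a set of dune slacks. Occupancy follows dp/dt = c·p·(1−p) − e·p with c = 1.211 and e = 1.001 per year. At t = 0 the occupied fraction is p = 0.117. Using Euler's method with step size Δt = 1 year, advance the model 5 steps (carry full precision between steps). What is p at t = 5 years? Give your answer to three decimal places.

0.150

Update rule: p ← p + [c·p·(1−p) − e·p]·Δt with Δt = 1.
t = 1: p = 0.11700 + (+0.00799) = 0.12499
t = 2: p = 0.12499 + (+0.00733) = 0.13232
t = 3: p = 0.13232 + (+0.00658) = 0.13891
t = 4: p = 0.13891 + (+0.00580) = 0.14471
t = 5: p = 0.14471 + (+0.00503) = 0.14974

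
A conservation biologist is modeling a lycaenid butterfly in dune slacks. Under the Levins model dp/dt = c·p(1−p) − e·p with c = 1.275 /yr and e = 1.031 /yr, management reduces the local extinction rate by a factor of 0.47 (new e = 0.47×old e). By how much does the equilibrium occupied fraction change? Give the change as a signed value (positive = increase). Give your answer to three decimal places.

0.429

Before: p* = 1 − 1.031/1.275 = 0.1914.
After the change, c = 1.275, e = 0.48457, so p* = 1 − 0.48457/1.275 = 0.6199.
Δp* = 0.6199 − 0.1914 = +0.4286.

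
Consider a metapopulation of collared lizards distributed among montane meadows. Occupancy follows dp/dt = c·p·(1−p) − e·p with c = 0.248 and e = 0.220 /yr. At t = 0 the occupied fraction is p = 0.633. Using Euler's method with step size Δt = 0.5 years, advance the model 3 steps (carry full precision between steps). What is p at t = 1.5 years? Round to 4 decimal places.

Update rule: p ← p + [c·p·(1−p) − e·p]·Δt with Δt = 0.5.
p: 0.63300 → 0.59218  (Δp = -0.04082)
p: 0.59218 → 0.55698  (Δp = -0.03519)
p: 0.55698 → 0.52631  (Δp = -0.03067)

0.5263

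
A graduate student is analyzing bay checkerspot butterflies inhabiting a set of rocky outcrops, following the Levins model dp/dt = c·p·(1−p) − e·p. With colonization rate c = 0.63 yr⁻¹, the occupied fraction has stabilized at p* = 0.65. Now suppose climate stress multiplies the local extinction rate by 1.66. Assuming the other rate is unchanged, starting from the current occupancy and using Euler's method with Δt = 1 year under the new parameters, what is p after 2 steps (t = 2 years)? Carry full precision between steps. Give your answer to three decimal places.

Balance c(1−p*) = e gives e = 0.63×(1 − 0.65000) = 0.22050.
Starting from p₀ = 0.65000; update p ← p + (dp/dt)·Δt with the new parameters.
t = 1: p = 0.65000 + (-0.09459) = 0.55541
t = 2: p = 0.55541 + (-0.04773) = 0.50768

0.508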